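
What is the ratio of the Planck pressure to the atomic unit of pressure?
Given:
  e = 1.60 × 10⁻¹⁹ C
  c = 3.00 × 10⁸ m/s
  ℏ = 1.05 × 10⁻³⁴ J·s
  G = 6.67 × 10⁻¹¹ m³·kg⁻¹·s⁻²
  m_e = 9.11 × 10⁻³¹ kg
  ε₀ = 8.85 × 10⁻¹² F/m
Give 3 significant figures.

Planck pressure: p_P = c⁷/(ℏG²) = 4.68 × 10¹¹³ Pa
atomic unit of pressure: P_au = E_h/a₀³ = m_e⁴e¹⁰/((4πε₀)⁵ℏ⁸) = 3.01 × 10¹³ Pa
ratio = 4.68 × 10¹¹³ / 3.01 × 10¹³ = 1.55 × 10¹⁰⁰

1.55 × 10¹⁰⁰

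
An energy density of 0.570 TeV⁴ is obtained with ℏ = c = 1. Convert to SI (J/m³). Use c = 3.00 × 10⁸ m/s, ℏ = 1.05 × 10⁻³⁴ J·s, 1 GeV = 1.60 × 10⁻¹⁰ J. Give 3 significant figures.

1.20 × 10⁴⁹ J/m³

[E]/[L]³ = [E]⁴/(ℏc)³; restore (ℏc)⁻³.
1 GeV⁴ → 1/(ℏc)³ × (1 GeV in J)⁴ = 2.10 × 10³⁷ J/m³.
Convert the energy scale: 0.570 TeV⁴ = 5.70 × 10¹¹ GeV⁴.
Result: 5.70 × 10¹¹ × 2.10 × 10³⁷ = 1.20 × 10⁴⁹ J/m³.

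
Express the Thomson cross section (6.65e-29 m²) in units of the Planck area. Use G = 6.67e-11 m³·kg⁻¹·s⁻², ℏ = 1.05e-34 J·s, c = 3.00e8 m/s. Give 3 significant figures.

2.56e41

Planck area: A_P = ℏG/c³ = 2.59e-70 m².
6.65e-29 / 2.59e-70 = 2.56e41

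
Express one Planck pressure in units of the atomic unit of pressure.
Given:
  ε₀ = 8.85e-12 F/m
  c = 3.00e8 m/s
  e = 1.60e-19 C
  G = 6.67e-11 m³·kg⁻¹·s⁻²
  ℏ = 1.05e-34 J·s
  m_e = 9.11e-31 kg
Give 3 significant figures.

1.55e100

Planck pressure: p_P = c⁷/(ℏG²) = 4.68e113 Pa
atomic unit of pressure: P_au = E_h/a₀³ = m_e⁴e¹⁰/((4πε₀)⁵ℏ⁸) = 3.01e13 Pa
ratio = 4.68e113 / 3.01e13 = 1.55e100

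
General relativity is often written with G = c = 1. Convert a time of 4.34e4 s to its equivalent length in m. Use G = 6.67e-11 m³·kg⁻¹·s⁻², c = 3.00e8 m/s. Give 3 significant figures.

Time → length via c.
4.34e4 s × (c) = 1.30e13 m

1.30e13 m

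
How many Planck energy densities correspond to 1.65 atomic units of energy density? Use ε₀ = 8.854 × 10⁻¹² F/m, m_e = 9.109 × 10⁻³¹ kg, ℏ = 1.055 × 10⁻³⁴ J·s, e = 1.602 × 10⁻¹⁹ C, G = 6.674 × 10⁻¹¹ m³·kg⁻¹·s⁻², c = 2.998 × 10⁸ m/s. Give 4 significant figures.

atomic unit of energy density: u_au = E_h/a₀³ = m_e⁴e¹⁰/((4πε₀)⁵ℏ⁸) = 2.929 × 10¹³ J/m³
Planck energy density: u_P = c⁷/(ℏG²) = 4.632 × 10¹¹³ J/m³
1.65 × 2.929 × 10¹³ / 4.632 × 10¹¹³ = 1.043 × 10⁻¹⁰⁰

1.043 × 10⁻¹⁰⁰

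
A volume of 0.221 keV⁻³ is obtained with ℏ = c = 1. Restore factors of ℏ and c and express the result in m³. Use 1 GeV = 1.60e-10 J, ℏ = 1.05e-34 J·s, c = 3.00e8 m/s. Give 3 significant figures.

1.69e-30 m³

Volume is [L]³ = [E]⁻³·(ℏc)³.
1 GeV⁻³ → (ℏc)³ × (1 GeV in J)⁻³ = 7.63e-48 m³.
Convert the energy scale: 0.221 keV⁻³ = 2.21e17 GeV⁻³.
Result: 2.21e17 × 7.63e-48 = 1.69e-30 m³.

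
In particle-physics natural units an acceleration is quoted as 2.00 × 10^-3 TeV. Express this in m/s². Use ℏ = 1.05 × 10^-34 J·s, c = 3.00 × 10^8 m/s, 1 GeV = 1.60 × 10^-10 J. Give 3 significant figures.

Acceleration is [L]/[T]² = c·[E]/ℏ.
1 GeV → c/ℏ × (1 GeV in J) = 4.57 × 10^32 m/s².
Convert the energy scale: 2.00 × 10^-3 TeV = 2 GeV.
Result: 2 × 4.57 × 10^32 = 9.14 × 10^32 m/s².

9.14 × 10^32 m/s²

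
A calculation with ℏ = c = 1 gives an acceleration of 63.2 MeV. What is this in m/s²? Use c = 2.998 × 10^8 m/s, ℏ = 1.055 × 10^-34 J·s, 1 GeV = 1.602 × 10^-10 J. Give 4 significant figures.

2.877 × 10^31 m/s²

Acceleration is [L]/[T]² = c·[E]/ℏ.
1 GeV → c/ℏ × (1 GeV in J) = 4.552 × 10^32 m/s².
Convert the energy scale: 63.2 MeV = 0.0632 GeV.
Result: 0.0632 × 4.552 × 10^32 = 2.877 × 10^31 m/s².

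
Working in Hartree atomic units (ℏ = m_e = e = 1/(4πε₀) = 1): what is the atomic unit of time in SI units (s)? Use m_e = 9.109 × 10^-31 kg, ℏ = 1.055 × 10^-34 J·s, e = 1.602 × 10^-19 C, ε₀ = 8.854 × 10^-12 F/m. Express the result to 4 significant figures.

Dimensional analysis gives τ_au = (4πε₀)²ℏ³/(m_e e⁴).
E_h = 4.354 × 10^-18 J
ℏ/E_h = 2.423 × 10^-17 s

2.423 × 10^-17 s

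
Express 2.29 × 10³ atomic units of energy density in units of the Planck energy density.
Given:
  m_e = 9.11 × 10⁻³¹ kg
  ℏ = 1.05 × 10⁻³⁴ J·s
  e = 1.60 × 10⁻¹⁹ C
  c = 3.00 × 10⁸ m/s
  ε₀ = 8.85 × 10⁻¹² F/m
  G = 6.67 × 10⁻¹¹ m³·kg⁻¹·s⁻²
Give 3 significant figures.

1.47 × 10⁻⁹⁷

atomic unit of energy density: u_au = E_h/a₀³ = m_e⁴e¹⁰/((4πε₀)⁵ℏ⁸) = 3.01 × 10¹³ J/m³
Planck energy density: u_P = c⁷/(ℏG²) = 4.68 × 10¹¹³ J/m³
2.29 × 10³ × 3.01 × 10¹³ / 4.68 × 10¹¹³ = 1.47 × 10⁻⁹⁷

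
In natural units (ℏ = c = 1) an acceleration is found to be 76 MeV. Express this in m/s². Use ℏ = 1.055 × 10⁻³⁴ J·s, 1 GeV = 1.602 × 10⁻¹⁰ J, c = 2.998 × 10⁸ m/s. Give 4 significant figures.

Acceleration is [L]/[T]² = c·[E]/ℏ.
1 GeV → c/ℏ × (1 GeV in J) = 4.552 × 10³² m/s².
Convert the energy scale: 76 MeV = 0.0760 GeV.
Result: 0.0760 × 4.552 × 10³² = 3.460 × 10³¹ m/s².

3.460 × 10³¹ m/s²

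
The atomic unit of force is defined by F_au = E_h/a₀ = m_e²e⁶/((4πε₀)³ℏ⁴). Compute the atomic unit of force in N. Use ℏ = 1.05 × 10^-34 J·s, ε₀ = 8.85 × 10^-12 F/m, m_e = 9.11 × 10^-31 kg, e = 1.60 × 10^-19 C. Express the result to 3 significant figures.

F_au = E_h/a₀ = m_e²e⁶/((4πε₀)³ℏ⁴)
E_h = 4.38 × 10^-18 J
a₀ = 5.26 × 10^-11 m
E_h/a₀ = 8.33 × 10^-8 N

8.33 × 10^-8 N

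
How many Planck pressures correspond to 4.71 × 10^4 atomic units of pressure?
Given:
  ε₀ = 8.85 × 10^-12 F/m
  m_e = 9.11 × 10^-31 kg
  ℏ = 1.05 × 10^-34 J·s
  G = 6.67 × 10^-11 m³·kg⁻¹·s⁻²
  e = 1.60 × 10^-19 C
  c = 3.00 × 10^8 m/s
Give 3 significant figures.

3.03 × 10^-96

atomic unit of pressure: P_au = E_h/a₀³ = m_e⁴e¹⁰/((4πε₀)⁵ℏ⁸) = 3.01 × 10^13 Pa
Planck pressure: p_P = c⁷/(ℏG²) = 4.68 × 10^113 Pa
4.71 × 10^4 × 3.01 × 10^13 / 4.68 × 10^113 = 3.03 × 10^-96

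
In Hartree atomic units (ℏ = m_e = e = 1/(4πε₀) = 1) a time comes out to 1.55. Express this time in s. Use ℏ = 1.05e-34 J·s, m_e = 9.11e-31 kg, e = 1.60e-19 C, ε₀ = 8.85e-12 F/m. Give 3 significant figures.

3.72e-17 s

One atomic unit of time: τ_au = (4πε₀)²ℏ³/(m_e e⁴) = 2.40e-17 s.
1.55 × 2.40e-17 s = 3.72e-17 s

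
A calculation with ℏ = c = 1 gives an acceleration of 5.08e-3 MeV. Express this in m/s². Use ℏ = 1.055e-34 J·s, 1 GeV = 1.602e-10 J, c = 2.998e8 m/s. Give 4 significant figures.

Acceleration is [L]/[T]² = c·[E]/ℏ.
1 GeV → c/ℏ × (1 GeV in J) = 4.552e32 m/s².
Convert the energy scale: 5.08e-3 MeV = 5.08e-6 GeV.
Result: 5.08e-6 × 4.552e32 = 2.313e27 m/s².

2.313e27 m/s²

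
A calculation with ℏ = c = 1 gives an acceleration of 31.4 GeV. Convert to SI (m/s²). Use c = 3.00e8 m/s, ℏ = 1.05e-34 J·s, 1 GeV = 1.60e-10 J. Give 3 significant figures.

Acceleration is [L]/[T]² = c·[E]/ℏ.
1 GeV → c/ℏ × (1 GeV in J) = 4.57e32 m/s².
Result: 31.4 × 4.57e32 = 1.44e34 m/s².

1.44e34 m/s²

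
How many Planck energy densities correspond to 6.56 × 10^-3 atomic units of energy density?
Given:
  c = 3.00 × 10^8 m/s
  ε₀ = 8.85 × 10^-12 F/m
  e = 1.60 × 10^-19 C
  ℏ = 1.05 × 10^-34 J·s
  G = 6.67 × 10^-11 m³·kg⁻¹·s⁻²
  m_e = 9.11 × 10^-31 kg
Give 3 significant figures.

atomic unit of energy density: u_au = E_h/a₀³ = m_e⁴e¹⁰/((4πε₀)⁵ℏ⁸) = 3.01 × 10^13 J/m³
Planck energy density: u_P = c⁷/(ℏG²) = 4.68 × 10^113 J/m³
6.56 × 10^-3 × 3.01 × 10^13 / 4.68 × 10^113 = 4.22 × 10^-103

4.22 × 10^-103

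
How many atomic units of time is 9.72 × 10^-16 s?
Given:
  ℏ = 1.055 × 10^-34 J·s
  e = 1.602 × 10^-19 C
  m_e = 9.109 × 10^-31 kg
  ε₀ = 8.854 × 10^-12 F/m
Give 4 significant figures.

atomic unit of time: τ_au = (4πε₀)²ℏ³/(m_e e⁴) = 2.423 × 10^-17 s.
9.72 × 10^-16 / 2.423 × 10^-17 = 40.12

40.12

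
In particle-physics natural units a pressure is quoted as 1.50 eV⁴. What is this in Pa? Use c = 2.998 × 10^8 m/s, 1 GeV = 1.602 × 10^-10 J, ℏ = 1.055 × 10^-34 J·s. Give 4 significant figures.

Pressure is [E]/[L]³ = [E]⁴/(ℏc)³.
1 GeV⁴ → 1/(ℏc)³ × (1 GeV in J)⁴ = 2.082 × 10^37 Pa.
Convert the energy scale: 1.50 eV⁴ = 1.50 × 10^-36 GeV⁴.
Result: 1.50 × 10^-36 × 2.082 × 10^37 = 31.22 Pa.

31.22 Pa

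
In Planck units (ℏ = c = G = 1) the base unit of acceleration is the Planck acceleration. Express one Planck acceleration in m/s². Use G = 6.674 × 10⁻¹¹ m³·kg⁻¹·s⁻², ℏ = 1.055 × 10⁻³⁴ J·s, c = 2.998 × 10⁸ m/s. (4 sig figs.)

5.560 × 10⁵¹ m/s²

a_P = √(c⁷/(ℏG))
  = √(3.092 × 10¹⁰³)
  = 5.560 × 10⁵¹ m/s²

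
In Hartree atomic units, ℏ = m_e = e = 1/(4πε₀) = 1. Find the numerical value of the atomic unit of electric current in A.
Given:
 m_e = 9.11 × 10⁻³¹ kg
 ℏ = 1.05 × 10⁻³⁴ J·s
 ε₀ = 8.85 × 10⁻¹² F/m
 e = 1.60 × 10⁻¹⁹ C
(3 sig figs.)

Dimensional analysis gives I_au = e E_h/ℏ = m_e e⁵/((4πε₀)²ℏ³).
E_h = 4.38 × 10⁻¹⁸ J
e·E_h/ℏ = 6.67 × 10⁻³ A

6.67 × 10⁻³ A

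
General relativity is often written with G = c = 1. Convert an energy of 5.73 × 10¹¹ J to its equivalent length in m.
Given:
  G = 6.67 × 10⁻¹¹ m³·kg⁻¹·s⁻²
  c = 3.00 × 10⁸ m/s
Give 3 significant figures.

Energy → length via G/c⁴.
5.73 × 10¹¹ J × (G/c⁴) = 4.72 × 10⁻³³ m

4.72 × 10⁻³³ m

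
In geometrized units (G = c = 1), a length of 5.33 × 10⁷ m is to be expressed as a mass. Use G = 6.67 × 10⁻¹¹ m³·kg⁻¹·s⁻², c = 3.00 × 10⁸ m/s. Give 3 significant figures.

Length → mass via c²/G.
5.33 × 10⁷ m × (c²/G) = 7.19 × 10³⁴ kg

7.19 × 10³⁴ kg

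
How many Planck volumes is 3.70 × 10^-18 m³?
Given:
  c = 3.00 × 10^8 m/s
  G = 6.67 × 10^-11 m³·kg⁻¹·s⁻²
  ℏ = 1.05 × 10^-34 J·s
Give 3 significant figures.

Planck volume: V_P = (ℏG/c³)^(3/2) = 4.18 × 10^-105 m³.
3.70 × 10^-18 / 4.18 × 10^-105 = 8.86 × 10^86

8.86 × 10^86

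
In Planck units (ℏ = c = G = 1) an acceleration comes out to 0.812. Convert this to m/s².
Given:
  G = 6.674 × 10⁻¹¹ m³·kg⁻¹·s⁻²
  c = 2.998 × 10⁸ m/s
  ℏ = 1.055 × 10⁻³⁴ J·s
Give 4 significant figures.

One Planck acceleration: a_P = √(c⁷/(ℏG)) = 5.560 × 10⁵¹ m/s².
0.812 × 5.560 × 10⁵¹ m/s² = 4.515 × 10⁵¹ m/s²

4.515 × 10⁵¹ m/s²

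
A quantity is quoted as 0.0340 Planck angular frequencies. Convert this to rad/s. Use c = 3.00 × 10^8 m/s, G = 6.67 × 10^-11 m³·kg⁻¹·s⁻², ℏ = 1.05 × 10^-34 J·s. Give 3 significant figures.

6.33 × 10^41 rad/s

One Planck angular frequency: ω_P = √(c⁵/(ℏG)) = 1.86 × 10^43 rad/s.
0.0340 × 1.86 × 10^43 rad/s = 6.33 × 10^41 rad/s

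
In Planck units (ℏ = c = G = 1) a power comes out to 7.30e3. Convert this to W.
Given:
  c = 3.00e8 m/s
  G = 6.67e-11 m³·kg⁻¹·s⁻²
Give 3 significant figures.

One Planck power: P_P = c⁵/G = 3.64e52 W.
7.30e3 × 3.64e52 W = 2.66e56 W

2.66e56 W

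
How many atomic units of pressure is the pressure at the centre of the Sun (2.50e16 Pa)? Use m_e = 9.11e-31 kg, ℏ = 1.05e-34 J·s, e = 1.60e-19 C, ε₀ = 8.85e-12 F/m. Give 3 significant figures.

atomic unit of pressure: P_au = E_h/a₀³ = m_e⁴e¹⁰/((4πε₀)⁵ℏ⁸) = 3.01e13 Pa.
2.50e16 / 3.01e13 = 830

830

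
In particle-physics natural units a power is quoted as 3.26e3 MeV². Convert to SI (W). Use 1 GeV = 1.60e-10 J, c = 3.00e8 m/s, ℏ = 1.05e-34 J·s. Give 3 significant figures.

Power is [E]/[T] = [E]²/ℏ.
1 GeV² → 1/ℏ × (1 GeV in J)² = 2.44e14 W.
Convert the energy scale: 3.26e3 MeV² = 3.26e-3 GeV².
Result: 3.26e-3 × 2.44e14 = 7.95e11 W.

7.95e11 W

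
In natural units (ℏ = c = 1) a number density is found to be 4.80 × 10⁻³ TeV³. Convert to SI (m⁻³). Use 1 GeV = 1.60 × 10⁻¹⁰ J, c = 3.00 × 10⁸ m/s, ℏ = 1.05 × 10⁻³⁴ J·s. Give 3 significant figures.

6.29 × 10⁵³ m⁻³

Number density is [L]⁻³ = [E]³/(ℏc)³.
1 GeV³ → 1/(ℏc)³ × (1 GeV in J)³ = 1.31 × 10⁴⁷ m⁻³.
Convert the energy scale: 4.80 × 10⁻³ TeV³ = 4.80 × 10⁶ GeV³.
Result: 4.80 × 10⁶ × 1.31 × 10⁴⁷ = 6.29 × 10⁵³ m⁻³.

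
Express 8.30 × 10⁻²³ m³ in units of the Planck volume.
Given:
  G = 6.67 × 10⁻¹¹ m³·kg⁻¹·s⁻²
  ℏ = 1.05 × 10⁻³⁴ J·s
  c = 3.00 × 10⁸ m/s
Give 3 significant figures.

1.99 × 10⁸²

Planck volume: V_P = (ℏG/c³)^(3/2) = 4.18 × 10⁻¹⁰⁵ m³.
8.30 × 10⁻²³ / 4.18 × 10⁻¹⁰⁵ = 1.99 × 10⁸²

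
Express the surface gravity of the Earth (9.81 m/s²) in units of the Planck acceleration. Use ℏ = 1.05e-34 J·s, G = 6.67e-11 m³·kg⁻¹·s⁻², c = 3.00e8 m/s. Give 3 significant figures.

1.76e-51

Planck acceleration: a_P = √(c⁷/(ℏG)) = 5.59e51 m/s².
9.81 / 5.59e51 = 1.76e-51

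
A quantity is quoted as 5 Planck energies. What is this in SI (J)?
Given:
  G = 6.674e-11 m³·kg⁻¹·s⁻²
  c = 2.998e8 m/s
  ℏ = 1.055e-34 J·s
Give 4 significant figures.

9.783e9 J

One Planck energy: E_P = √(ℏc⁵/G) = 1.957e9 J.
5 × 1.957e9 J = 9.783e9 J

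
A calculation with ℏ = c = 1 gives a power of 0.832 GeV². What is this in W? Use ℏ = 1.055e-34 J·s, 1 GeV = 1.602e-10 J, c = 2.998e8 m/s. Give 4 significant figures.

Power is [E]/[T] = [E]²/ℏ.
1 GeV² → 1/ℏ × (1 GeV in J)² = 2.433e14 W.
Result: 0.832 × 2.433e14 = 2.024e14 W.

2.024e14 W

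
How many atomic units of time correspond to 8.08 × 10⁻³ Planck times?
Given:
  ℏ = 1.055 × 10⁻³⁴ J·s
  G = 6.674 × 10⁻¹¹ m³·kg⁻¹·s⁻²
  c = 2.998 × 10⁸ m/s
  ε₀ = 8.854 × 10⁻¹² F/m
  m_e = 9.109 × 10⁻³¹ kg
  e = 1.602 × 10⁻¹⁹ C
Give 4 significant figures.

1.798 × 10⁻²⁹

Planck time: t_P = √(ℏG/c⁵) = 5.392 × 10⁻⁴⁴ s
atomic unit of time: τ_au = (4πε₀)²ℏ³/(m_e e⁴) = 2.423 × 10⁻¹⁷ s
8.08 × 10⁻³ × 5.392 × 10⁻⁴⁴ / 2.423 × 10⁻¹⁷ = 1.798 × 10⁻²⁹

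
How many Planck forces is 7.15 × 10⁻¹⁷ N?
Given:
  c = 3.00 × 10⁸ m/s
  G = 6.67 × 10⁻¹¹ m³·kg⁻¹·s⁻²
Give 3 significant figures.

5.89 × 10⁻⁶¹

Planck force: F_P = c⁴/G = 1.21 × 10⁴⁴ N.
7.15 × 10⁻¹⁷ / 1.21 × 10⁴⁴ = 5.89 × 10⁻⁶¹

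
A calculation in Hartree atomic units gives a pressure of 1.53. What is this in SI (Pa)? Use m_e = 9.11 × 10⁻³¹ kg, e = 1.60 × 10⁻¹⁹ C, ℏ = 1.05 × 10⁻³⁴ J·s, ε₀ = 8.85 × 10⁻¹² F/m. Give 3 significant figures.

One atomic unit of pressure: P_au = E_h/a₀³ = m_e⁴e¹⁰/((4πε₀)⁵ℏ⁸) = 3.01 × 10¹³ Pa.
1.53 × 3.01 × 10¹³ Pa = 4.61 × 10¹³ Pa

4.61 × 10¹³ Pa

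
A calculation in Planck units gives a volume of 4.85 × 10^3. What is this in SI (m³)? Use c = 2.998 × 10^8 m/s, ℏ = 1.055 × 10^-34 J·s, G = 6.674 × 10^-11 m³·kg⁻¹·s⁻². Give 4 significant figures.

One Planck volume: V_P = (ℏG/c³)^(3/2) = 4.224 × 10^-105 m³.
4.85 × 10^3 × 4.224 × 10^-105 m³ = 2.049 × 10^-101 m³

2.049 × 10^-101 m³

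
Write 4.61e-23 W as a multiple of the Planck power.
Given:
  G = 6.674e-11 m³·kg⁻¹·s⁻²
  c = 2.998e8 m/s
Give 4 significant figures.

Planck power: P_P = c⁵/G = 3.629e52 W.
4.61e-23 / 3.629e52 = 1.270e-75

1.270e-75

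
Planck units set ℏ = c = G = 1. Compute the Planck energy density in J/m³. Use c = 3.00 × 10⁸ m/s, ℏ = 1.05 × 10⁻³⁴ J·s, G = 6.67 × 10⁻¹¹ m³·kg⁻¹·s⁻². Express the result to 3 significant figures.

The unique combination of the constants set to 1 with dimensions of energy density is u_P = c⁷/(ℏG²).
  = 2.19 × 10⁵⁹ / 4.67 × 10⁻⁵⁵
  = 4.68 × 10¹¹³ J/m³

4.68 × 10¹¹³ J/m³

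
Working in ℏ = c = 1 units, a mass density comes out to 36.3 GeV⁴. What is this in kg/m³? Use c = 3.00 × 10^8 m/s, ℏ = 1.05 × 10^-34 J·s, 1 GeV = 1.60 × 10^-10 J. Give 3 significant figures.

8.46 × 10^21 kg/m³

Mass density is [E]/(c²[L]³) = [E]⁴/(ℏ³c⁵).
1 GeV⁴ → 1/(ℏ³c⁵) × (1 GeV in J)⁴ = 2.33 × 10^20 kg/m³.
Result: 36.3 × 2.33 × 10^20 = 8.46 × 10^21 kg/m³.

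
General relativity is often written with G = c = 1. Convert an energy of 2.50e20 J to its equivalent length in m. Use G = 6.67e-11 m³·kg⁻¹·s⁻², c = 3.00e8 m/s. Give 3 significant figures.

Energy → length via G/c⁴.
2.50e20 J × (G/c⁴) = 2.06e-24 m

2.06e-24 m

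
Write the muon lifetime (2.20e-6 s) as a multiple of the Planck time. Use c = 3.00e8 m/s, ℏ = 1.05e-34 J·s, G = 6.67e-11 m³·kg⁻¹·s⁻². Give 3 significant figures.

Planck time: t_P = √(ℏG/c⁵) = 5.37e-44 s.
2.20e-6 / 5.37e-44 = 4.10e37

4.10e37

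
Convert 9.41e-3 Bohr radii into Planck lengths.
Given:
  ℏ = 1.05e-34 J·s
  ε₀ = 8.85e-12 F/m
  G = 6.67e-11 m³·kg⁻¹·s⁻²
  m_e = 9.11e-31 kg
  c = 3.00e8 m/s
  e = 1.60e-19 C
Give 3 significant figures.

Bohr radius: a₀ = 4πε₀ℏ²/(m_e e²) = 5.26e-11 m
Planck length: ℓ_P = √(ℏG/c³) = 1.61e-35 m
9.41e-3 × 5.26e-11 / 1.61e-35 = 3.07e22

3.07e22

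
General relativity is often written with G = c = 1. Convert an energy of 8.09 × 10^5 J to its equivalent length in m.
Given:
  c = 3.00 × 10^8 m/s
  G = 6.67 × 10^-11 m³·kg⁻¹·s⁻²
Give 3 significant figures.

Energy → length via G/c⁴.
8.09 × 10^5 J × (G/c⁴) = 6.66 × 10^-39 m

6.66 × 10^-39 m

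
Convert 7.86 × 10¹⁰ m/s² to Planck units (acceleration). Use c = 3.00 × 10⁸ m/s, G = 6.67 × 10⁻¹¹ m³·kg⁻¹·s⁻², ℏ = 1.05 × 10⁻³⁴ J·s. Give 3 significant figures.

1.41 × 10⁻⁴¹

Planck acceleration: a_P = √(c⁷/(ℏG)) = 5.59 × 10⁵¹ m/s².
7.86 × 10¹⁰ / 5.59 × 10⁵¹ = 1.41 × 10⁻⁴¹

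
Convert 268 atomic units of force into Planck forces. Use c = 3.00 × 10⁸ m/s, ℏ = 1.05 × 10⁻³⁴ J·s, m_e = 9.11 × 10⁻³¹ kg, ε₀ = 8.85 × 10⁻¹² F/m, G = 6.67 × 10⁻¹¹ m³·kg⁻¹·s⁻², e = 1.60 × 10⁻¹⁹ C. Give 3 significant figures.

atomic unit of force: F_au = E_h/a₀ = m_e²e⁶/((4πε₀)³ℏ⁴) = 8.33 × 10⁻⁸ N
Planck force: F_P = c⁴/G = 1.21 × 10⁴⁴ N
268 × 8.33 × 10⁻⁸ / 1.21 × 10⁴⁴ = 1.84 × 10⁻⁴⁹

1.84 × 10⁻⁴⁹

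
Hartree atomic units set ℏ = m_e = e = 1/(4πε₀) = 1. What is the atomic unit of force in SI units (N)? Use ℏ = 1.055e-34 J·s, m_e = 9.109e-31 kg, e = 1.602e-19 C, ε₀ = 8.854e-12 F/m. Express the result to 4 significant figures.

8.220e-8 N

From ℏ = m_e = e = 1/(4πε₀) = 1 the force scale is F_au = E_h/a₀ = m_e²e⁶/((4πε₀)³ℏ⁴).
E_h = 4.354e-18 J
a₀ = 5.297e-11 m
E_h/a₀ = 8.220e-8 N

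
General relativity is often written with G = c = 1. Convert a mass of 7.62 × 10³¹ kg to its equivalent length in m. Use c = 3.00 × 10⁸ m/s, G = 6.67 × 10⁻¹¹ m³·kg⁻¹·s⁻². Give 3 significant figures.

5.65 × 10⁴ m

In G = c = 1 units mass has dimensions of length; the conversion factor is G/c².
7.62 × 10³¹ kg × (G/c²) = 5.65 × 10⁴ m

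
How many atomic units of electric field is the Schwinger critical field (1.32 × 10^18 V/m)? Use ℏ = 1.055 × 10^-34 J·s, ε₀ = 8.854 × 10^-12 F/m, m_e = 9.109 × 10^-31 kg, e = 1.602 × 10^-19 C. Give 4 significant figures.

2.573 × 10^6

atomic unit of electric field: E_au = E_h/(e a₀) = m_e²e⁵/((4πε₀)³ℏ⁴) = 5.131 × 10^11 V/m.
1.32 × 10^18 / 5.131 × 10^11 = 2.573 × 10^6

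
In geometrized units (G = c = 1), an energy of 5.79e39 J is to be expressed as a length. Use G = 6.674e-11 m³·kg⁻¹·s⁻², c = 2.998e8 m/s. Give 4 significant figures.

4.783e-5 m

Energy → length via G/c⁴.
5.79e39 J × (G/c⁴) = 4.783e-5 m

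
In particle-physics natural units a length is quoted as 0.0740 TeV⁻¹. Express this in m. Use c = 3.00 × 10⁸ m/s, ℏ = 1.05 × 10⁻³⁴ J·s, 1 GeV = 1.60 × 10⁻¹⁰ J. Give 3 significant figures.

1.46 × 10⁻²⁰ m

A length is [E]⁻¹ in ℏ=c=1; restore one factor of ℏc.
1 GeV⁻¹ → ℏc × (1 GeV in J)⁻¹ = 1.97 × 10⁻¹⁶ m.
Convert the energy scale: 0.0740 TeV⁻¹ = 7.40 × 10⁻⁵ GeV⁻¹.
Result: 7.40 × 10⁻⁵ × 1.97 × 10⁻¹⁶ = 1.46 × 10⁻²⁰ m.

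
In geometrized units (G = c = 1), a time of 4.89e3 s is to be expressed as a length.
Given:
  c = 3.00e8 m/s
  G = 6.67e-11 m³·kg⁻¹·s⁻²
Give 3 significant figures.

Time → length via c.
4.89e3 s × (c) = 1.47e12 m

1.47e12 m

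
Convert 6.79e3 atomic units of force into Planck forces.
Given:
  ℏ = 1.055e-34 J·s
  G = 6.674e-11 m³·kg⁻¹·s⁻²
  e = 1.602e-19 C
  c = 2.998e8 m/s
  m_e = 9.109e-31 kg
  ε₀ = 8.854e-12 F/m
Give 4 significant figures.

4.611e-48

atomic unit of force: F_au = E_h/a₀ = m_e²e⁶/((4πε₀)³ℏ⁴) = 8.220e-8 N
Planck force: F_P = c⁴/G = 1.210e44 N
6.79e3 × 8.220e-8 / 1.210e44 = 4.611e-48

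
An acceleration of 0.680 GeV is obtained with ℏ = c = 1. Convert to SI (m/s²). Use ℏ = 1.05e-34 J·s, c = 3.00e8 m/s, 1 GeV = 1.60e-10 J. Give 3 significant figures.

3.11e32 m/s²

Acceleration is [L]/[T]² = c·[E]/ℏ.
1 GeV → c/ℏ × (1 GeV in J) = 4.57e32 m/s².
Result: 0.680 × 4.57e32 = 3.11e32 m/s².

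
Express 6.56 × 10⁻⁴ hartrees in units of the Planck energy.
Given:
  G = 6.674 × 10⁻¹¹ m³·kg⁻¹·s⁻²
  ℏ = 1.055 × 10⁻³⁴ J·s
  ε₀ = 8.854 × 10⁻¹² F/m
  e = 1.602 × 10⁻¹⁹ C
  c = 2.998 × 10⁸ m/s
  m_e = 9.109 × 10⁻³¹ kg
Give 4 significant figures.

hartree: E_h = m_e e⁴/(4πε₀ℏ)² = 4.354 × 10⁻¹⁸ J
Planck energy: E_P = √(ℏc⁵/G) = 1.957 × 10⁹ J
6.56 × 10⁻⁴ × 4.354 × 10⁻¹⁸ / 1.957 × 10⁹ = 1.460 × 10⁻³⁰

1.460 × 10⁻³⁰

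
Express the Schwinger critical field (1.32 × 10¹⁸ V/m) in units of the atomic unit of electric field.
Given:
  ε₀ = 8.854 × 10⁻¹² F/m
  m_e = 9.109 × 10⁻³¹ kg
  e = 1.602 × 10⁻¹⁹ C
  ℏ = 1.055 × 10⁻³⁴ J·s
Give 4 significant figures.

2.573 × 10⁶

atomic unit of electric field: E_au = E_h/(e a₀) = m_e²e⁵/((4πε₀)³ℏ⁴) = 5.131 × 10¹¹ V/m.
1.32 × 10¹⁸ / 5.131 × 10¹¹ = 2.573 × 10⁶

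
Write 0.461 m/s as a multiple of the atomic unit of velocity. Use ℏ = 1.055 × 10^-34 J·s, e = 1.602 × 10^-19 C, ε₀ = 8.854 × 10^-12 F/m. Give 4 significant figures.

2.109 × 10^-7

atomic unit of velocity: v_au = e²/(4πε₀ℏ) = 2.186 × 10^6 m/s.
0.461 / 2.186 × 10^6 = 2.109 × 10^-7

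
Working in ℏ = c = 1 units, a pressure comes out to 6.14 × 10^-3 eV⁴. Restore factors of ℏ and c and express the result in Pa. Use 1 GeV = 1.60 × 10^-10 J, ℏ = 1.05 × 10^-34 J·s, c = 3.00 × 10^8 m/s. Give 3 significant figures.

Pressure is [E]/[L]³ = [E]⁴/(ℏc)³.
1 GeV⁴ → 1/(ℏc)³ × (1 GeV in J)⁴ = 2.10 × 10^37 Pa.
Convert the energy scale: 6.14 × 10^-3 eV⁴ = 6.14 × 10^-39 GeV⁴.
Result: 6.14 × 10^-39 × 2.10 × 10^37 = 0.129 Pa.

0.129 Pa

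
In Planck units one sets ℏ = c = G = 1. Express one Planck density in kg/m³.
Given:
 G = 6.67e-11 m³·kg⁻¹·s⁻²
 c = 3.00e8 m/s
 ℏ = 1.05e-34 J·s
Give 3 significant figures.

ρ_P = c⁵/(ℏG²)
  = 2.43e42 / 4.67e-55
  = 5.20e96 kg/m³

5.20e96 kg/m³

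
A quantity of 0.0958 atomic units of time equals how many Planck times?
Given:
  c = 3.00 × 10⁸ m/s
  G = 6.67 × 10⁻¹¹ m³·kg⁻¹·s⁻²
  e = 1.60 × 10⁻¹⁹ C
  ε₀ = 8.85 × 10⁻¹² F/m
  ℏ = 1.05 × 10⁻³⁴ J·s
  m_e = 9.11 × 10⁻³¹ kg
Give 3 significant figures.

atomic unit of time: τ_au = (4πε₀)²ℏ³/(m_e e⁴) = 2.40 × 10⁻¹⁷ s
Planck time: t_P = √(ℏG/c⁵) = 5.37 × 10⁻⁴⁴ s
0.0958 × 2.40 × 10⁻¹⁷ / 5.37 × 10⁻⁴⁴ = 4.28 × 10²⁵

4.28 × 10²⁵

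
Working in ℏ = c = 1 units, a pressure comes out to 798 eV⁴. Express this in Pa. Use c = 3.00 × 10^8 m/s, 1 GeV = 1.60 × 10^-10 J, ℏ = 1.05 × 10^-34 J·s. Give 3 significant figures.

Pressure is [E]/[L]³ = [E]⁴/(ℏc)³.
1 GeV⁴ → 1/(ℏc)³ × (1 GeV in J)⁴ = 2.10 × 10^37 Pa.
Convert the energy scale: 798 eV⁴ = 7.98 × 10^-34 GeV⁴.
Result: 7.98 × 10^-34 × 2.10 × 10^37 = 1.67 × 10^4 Pa.

1.67 × 10^4 Pa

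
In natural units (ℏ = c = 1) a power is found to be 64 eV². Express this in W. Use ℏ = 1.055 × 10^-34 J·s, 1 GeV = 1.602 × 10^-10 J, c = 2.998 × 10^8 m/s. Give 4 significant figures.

0.01557 W

Power is [E]/[T] = [E]²/ℏ.
1 GeV² → 1/ℏ × (1 GeV in J)² = 2.433 × 10^14 W.
Convert the energy scale: 64 eV² = 6.40 × 10^-17 GeV².
Result: 6.40 × 10^-17 × 2.433 × 10^14 = 0.01557 W.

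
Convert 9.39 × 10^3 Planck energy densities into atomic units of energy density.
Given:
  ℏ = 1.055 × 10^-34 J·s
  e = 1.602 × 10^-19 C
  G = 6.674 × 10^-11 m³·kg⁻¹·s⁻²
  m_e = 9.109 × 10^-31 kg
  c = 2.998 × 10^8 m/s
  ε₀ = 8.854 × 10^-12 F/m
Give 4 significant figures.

1.485 × 10^104

Planck energy density: u_P = c⁷/(ℏG²) = 4.632 × 10^113 J/m³
atomic unit of energy density: u_au = E_h/a₀³ = m_e⁴e¹⁰/((4πε₀)⁵ℏ⁸) = 2.929 × 10^13 J/m³
9.39 × 10^3 × 4.632 × 10^113 / 2.929 × 10^13 = 1.485 × 10^104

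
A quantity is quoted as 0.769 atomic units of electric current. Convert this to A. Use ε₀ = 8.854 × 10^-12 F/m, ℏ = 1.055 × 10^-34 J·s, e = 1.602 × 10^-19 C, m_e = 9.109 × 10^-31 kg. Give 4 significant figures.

5.085 × 10^-3 A

One atomic unit of electric current: I_au = e E_h/ℏ = m_e e⁵/((4πε₀)²ℏ³) = 6.612 × 10^-3 A.
0.769 × 6.612 × 10^-3 A = 5.085 × 10^-3 A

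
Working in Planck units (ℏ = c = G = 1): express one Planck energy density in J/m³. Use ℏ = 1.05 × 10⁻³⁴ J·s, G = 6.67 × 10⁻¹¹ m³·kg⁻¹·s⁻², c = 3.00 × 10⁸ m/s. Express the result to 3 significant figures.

From ℏ = c = G = 1 the energy density scale is u_P = c⁷/(ℏG²).
  = 2.19 × 10⁵⁹ / 4.67 × 10⁻⁵⁵
  = 4.68 × 10¹¹³ J/m³

4.68 × 10¹¹³ J/m³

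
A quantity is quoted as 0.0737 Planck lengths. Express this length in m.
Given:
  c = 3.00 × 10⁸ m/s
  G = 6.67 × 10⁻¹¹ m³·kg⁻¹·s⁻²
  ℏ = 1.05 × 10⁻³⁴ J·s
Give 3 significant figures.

One Planck length: ℓ_P = √(ℏG/c³) = 1.61 × 10⁻³⁵ m.
0.0737 × 1.61 × 10⁻³⁵ m = 1.19 × 10⁻³⁶ m

1.19 × 10⁻³⁶ m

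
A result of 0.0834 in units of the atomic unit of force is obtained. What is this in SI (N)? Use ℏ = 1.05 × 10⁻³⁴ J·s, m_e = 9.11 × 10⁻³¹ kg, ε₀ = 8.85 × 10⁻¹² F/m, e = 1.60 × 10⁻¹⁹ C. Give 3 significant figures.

6.95 × 10⁻⁹ N

One atomic unit of force: F_au = E_h/a₀ = m_e²e⁶/((4πε₀)³ℏ⁴) = 8.33 × 10⁻⁸ N.
0.0834 × 8.33 × 10⁻⁸ N = 6.95 × 10⁻⁹ N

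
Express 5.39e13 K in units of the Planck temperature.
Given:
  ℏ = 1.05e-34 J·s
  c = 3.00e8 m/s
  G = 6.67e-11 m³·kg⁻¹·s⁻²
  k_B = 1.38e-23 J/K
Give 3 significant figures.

3.80e-19

Planck temperature: T_P = √(ℏc⁵/G) / k_B = 1.42e32 K.
5.39e13 / 1.42e32 = 3.80e-19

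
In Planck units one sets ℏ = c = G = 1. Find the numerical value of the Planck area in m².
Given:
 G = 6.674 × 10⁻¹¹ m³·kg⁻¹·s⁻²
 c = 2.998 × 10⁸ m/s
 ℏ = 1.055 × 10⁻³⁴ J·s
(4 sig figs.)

2.613 × 10⁻⁷⁰ m²

A_P = ℏG/c³
  = 7.041 × 10⁻⁴⁵ / 2.695 × 10²⁵
  = 2.613 × 10⁻⁷⁰ m²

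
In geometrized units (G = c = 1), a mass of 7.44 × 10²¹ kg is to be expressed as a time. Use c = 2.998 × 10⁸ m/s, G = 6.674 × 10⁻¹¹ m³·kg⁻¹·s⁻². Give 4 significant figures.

Mass → time via G/c³.
7.44 × 10²¹ kg × (G/c³) = 1.843 × 10⁻¹⁴ s

1.843 × 10⁻¹⁴ s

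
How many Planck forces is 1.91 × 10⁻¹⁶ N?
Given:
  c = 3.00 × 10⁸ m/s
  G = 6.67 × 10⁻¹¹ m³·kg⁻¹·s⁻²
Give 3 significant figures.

Planck force: F_P = c⁴/G = 1.21 × 10⁴⁴ N.
1.91 × 10⁻¹⁶ / 1.21 × 10⁴⁴ = 1.57 × 10⁻⁶⁰

1.57 × 10⁻⁶⁰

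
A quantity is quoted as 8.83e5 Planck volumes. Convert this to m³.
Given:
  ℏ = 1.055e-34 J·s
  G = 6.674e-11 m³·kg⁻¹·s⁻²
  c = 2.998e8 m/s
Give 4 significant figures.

One Planck volume: V_P = (ℏG/c³)^(3/2) = 4.224e-105 m³.
8.83e5 × 4.224e-105 m³ = 3.730e-99 m³

3.730e-99 m³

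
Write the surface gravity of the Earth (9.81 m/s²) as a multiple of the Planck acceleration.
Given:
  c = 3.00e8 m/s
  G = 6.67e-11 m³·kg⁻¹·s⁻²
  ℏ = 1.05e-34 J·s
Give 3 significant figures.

Planck acceleration: a_P = √(c⁷/(ℏG)) = 5.59e51 m/s².
9.81 / 5.59e51 = 1.76e-51

1.76e-51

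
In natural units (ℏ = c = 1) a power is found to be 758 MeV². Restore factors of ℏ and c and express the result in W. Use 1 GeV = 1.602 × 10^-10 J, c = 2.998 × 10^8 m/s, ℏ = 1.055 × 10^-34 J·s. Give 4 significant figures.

1.844 × 10^11 W

Power is [E]/[T] = [E]²/ℏ.
1 GeV² → 1/ℏ × (1 GeV in J)² = 2.433 × 10^14 W.
Convert the energy scale: 758 MeV² = 7.58 × 10^-4 GeV².
Result: 7.58 × 10^-4 × 2.433 × 10^14 = 1.844 × 10^11 W.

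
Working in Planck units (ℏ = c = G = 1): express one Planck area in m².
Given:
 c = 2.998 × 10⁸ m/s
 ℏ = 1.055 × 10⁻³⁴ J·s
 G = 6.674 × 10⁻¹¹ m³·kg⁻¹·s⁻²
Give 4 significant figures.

2.613 × 10⁻⁷⁰ m²

The unique combination of the constants set to 1 with dimensions of area is A_P = ℏG/c³.
  = 7.041 × 10⁻⁴⁵ / 2.695 × 10²⁵
  = 2.613 × 10⁻⁷⁰ m²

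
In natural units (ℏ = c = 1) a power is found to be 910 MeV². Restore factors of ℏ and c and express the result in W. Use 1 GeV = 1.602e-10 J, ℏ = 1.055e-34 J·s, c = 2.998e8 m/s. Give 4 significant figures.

Power is [E]/[T] = [E]²/ℏ.
1 GeV² → 1/ℏ × (1 GeV in J)² = 2.433e14 W.
Convert the energy scale: 910 MeV² = 9.10e-4 GeV².
Result: 9.10e-4 × 2.433e14 = 2.214e11 W.

2.214e11 W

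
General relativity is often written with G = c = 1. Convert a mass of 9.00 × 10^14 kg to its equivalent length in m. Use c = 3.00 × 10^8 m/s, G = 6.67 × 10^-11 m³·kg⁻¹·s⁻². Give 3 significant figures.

6.67 × 10^-13 m

In G = c = 1 units mass has dimensions of length; the conversion factor is G/c².
9.00 × 10^14 kg × (G/c²) = 6.67 × 10^-13 m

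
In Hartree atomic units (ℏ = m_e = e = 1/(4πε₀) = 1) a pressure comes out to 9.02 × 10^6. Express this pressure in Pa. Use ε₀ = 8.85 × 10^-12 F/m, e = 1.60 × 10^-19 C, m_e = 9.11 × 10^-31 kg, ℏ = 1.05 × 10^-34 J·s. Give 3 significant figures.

One atomic unit of pressure: P_au = E_h/a₀³ = m_e⁴e¹⁰/((4πε₀)⁵ℏ⁸) = 3.01 × 10^13 Pa.
9.02 × 10^6 × 3.01 × 10^13 Pa = 2.72 × 10^20 Pa

2.72 × 10^20 Pa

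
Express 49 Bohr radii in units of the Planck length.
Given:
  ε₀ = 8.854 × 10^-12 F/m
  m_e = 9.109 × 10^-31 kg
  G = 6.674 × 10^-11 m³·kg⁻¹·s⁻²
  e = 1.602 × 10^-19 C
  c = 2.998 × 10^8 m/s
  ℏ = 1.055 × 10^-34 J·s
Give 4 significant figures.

1.606 × 10^26

Bohr radius: a₀ = 4πε₀ℏ²/(m_e e²) = 5.297 × 10^-11 m
Planck length: ℓ_P = √(ℏG/c³) = 1.616 × 10^-35 m
49 × 5.297 × 10^-11 / 1.616 × 10^-35 = 1.606 × 10^26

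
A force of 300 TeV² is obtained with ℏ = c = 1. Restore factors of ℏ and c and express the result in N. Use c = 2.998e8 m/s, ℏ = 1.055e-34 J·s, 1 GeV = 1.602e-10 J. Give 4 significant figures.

2.434e14 N

Force is [E]/[L] = [E]²/(ℏc); restore (ℏc)⁻¹.
1 GeV² → 1/(ℏc) × (1 GeV in J)² = 8.114e5 N.
Convert the energy scale: 300 TeV² = 3.00e8 GeV².
Result: 3.00e8 × 8.114e5 = 2.434e14 N.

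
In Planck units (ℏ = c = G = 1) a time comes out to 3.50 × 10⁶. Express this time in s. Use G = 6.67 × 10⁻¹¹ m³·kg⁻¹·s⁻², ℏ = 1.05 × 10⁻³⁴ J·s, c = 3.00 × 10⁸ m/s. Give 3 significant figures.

One Planck time: t_P = √(ℏG/c⁵) = 5.37 × 10⁻⁴⁴ s.
3.50 × 10⁶ × 5.37 × 10⁻⁴⁴ s = 1.88 × 10⁻³⁷ s

1.88 × 10⁻³⁷ s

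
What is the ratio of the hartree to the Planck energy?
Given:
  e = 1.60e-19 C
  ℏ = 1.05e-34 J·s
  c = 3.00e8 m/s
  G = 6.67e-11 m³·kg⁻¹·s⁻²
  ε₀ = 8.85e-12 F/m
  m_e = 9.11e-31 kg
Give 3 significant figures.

2.24e-27

hartree: E_h = m_e e⁴/(4πε₀ℏ)² = 4.38e-18 J
Planck energy: E_P = √(ℏc⁵/G) = 1.96e9 J
ratio = 4.38e-18 / 1.96e9 = 2.24e-27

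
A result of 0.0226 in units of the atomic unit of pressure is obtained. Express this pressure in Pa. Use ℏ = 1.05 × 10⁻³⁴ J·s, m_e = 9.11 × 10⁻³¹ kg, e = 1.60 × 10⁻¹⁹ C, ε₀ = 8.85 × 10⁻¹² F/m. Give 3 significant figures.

One atomic unit of pressure: P_au = E_h/a₀³ = m_e⁴e¹⁰/((4πε₀)⁵ℏ⁸) = 3.01 × 10¹³ Pa.
0.0226 × 3.01 × 10¹³ Pa = 6.81 × 10¹¹ Pa

6.81 × 10¹¹ Pa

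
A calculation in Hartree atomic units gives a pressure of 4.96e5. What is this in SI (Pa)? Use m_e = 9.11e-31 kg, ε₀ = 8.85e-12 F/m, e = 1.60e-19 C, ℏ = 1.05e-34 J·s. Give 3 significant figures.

1.49e19 Pa

One atomic unit of pressure: P_au = E_h/a₀³ = m_e⁴e¹⁰/((4πε₀)⁵ℏ⁸) = 3.01e13 Pa.
4.96e5 × 3.01e13 Pa = 1.49e19 Pa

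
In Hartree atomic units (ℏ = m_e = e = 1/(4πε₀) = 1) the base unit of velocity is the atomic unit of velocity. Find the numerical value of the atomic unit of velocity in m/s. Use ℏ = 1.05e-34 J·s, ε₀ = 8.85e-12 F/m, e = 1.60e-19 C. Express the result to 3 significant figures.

2.19e6 m/s

v_au = e²/(4πε₀ℏ)
  = 2.56e-38 / 1.17e-44
  = 2.19e6 m/s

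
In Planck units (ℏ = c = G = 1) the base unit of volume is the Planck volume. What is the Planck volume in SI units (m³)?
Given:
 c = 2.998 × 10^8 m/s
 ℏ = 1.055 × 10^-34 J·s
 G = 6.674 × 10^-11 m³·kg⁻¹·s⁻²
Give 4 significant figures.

4.224 × 10^-105 m³

V_P = (ℏG/c³)^(3/2)
  = √(1.784 × 10^-209)
  = 4.224 × 10^-105 m³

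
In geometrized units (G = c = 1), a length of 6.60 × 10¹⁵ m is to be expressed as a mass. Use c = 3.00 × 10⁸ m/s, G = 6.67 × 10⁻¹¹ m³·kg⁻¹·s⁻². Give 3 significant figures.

8.91 × 10⁴² kg

Length → mass via c²/G.
6.60 × 10¹⁵ m × (c²/G) = 8.91 × 10⁴² kg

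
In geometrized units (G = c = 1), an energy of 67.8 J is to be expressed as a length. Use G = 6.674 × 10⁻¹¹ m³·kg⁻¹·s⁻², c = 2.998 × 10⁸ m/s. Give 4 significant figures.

5.601 × 10⁻⁴³ m

Energy → length via G/c⁴.
67.8 J × (G/c⁴) = 5.601 × 10⁻⁴³ m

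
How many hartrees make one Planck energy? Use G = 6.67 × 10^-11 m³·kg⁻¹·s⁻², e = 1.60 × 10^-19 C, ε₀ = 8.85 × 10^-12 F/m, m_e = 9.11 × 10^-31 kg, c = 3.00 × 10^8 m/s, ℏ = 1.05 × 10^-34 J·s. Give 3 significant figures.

4.47 × 10^26

Planck energy: E_P = √(ℏc⁵/G) = 1.96 × 10^9 J
hartree: E_h = m_e e⁴/(4πε₀ℏ)² = 4.38 × 10^-18 J
ratio = 1.96 × 10^9 / 4.38 × 10^-18 = 4.47 × 10^26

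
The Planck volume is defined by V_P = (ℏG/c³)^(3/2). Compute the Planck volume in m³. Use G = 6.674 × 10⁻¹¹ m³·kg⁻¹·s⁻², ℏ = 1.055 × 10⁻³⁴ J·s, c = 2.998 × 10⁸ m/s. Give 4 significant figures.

4.224 × 10⁻¹⁰⁵ m³

V_P = (ℏG/c³)^(3/2)
  = √(1.784 × 10⁻²⁰⁹)
  = 4.224 × 10⁻¹⁰⁵ m³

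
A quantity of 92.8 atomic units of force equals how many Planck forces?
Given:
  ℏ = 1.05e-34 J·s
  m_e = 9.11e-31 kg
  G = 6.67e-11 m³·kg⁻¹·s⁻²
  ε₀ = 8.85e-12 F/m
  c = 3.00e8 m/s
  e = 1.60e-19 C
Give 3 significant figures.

6.36e-50

atomic unit of force: F_au = E_h/a₀ = m_e²e⁶/((4πε₀)³ℏ⁴) = 8.33e-8 N
Planck force: F_P = c⁴/G = 1.21e44 N
92.8 × 8.33e-8 / 1.21e44 = 6.36e-50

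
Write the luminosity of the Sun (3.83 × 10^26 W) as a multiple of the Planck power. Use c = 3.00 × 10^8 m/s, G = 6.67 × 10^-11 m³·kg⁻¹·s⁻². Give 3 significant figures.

Planck power: P_P = c⁵/G = 3.64 × 10^52 W.
3.83 × 10^26 / 3.64 × 10^52 = 1.05 × 10^-26

1.05 × 10^-26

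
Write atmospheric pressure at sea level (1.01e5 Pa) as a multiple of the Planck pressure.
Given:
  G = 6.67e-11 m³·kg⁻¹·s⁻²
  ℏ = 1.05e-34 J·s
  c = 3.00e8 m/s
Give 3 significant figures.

2.16e-109

Planck pressure: p_P = c⁷/(ℏG²) = 4.68e113 Pa.
1.01e5 / 4.68e113 = 2.16e-109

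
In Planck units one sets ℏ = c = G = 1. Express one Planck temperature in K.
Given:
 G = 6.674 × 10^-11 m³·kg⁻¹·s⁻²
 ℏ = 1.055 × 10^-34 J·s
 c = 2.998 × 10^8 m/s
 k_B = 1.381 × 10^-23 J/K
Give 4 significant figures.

T_P = √(ℏc⁵/G) / k_B
  = √(3.828 × 10^18) × 7.241 × 10^22
  = 1.417 × 10^32 K

1.417 × 10^32 K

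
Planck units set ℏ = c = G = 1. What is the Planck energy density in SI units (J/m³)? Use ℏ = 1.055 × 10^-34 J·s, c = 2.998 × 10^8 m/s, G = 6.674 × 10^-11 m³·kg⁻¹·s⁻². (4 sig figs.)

The unique combination of the constants set to 1 with dimensions of energy density is u_P = c⁷/(ℏG²).
  = 2.177 × 10^59 / 4.699 × 10^-55
  = 4.632 × 10^113 J/m³

4.632 × 10^113 J/m³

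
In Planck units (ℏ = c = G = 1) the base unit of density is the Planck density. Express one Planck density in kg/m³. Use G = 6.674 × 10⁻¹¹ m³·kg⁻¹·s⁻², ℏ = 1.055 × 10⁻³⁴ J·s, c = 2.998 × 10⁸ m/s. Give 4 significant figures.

ρ_P = c⁵/(ℏG²)
  = 2.422 × 10⁴² / 4.699 × 10⁻⁵⁵
  = 5.154 × 10⁹⁶ kg/m³

5.154 × 10⁹⁶ kg/m³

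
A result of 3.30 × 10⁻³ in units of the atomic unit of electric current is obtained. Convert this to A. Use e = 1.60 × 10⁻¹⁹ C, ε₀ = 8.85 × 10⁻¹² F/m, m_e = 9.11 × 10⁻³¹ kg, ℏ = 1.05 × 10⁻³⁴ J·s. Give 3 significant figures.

One atomic unit of electric current: I_au = e E_h/ℏ = m_e e⁵/((4πε₀)²ℏ³) = 6.67 × 10⁻³ A.
3.30 × 10⁻³ × 6.67 × 10⁻³ A = 2.20 × 10⁻⁵ A

2.20 × 10⁻⁵ A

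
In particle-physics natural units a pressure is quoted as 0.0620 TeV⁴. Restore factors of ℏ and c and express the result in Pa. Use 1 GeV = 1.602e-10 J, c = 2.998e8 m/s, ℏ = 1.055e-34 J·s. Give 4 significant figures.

Pressure is [E]/[L]³ = [E]⁴/(ℏc)³.
1 GeV⁴ → 1/(ℏc)³ × (1 GeV in J)⁴ = 2.082e37 Pa.
Convert the energy scale: 0.0620 TeV⁴ = 6.20e10 GeV⁴.
Result: 6.20e10 × 2.082e37 = 1.291e48 Pa.

1.291e48 Pa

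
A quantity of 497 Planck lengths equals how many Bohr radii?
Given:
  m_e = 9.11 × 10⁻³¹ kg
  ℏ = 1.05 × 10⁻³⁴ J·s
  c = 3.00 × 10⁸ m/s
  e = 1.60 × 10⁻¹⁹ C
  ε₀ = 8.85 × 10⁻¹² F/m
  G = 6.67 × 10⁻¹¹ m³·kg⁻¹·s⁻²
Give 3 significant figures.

Planck length: ℓ_P = √(ℏG/c³) = 1.61 × 10⁻³⁵ m
Bohr radius: a₀ = 4πε₀ℏ²/(m_e e²) = 5.26 × 10⁻¹¹ m
497 × 1.61 × 10⁻³⁵ / 5.26 × 10⁻¹¹ = 1.52 × 10⁻²²

1.52 × 10⁻²²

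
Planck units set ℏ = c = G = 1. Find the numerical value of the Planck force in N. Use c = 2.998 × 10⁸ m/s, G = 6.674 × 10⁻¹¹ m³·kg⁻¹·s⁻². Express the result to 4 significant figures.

From ℏ = c = G = 1 the force scale is F_P = c⁴/G.
  = 8.078 × 10³³ / 6.674 × 10⁻¹¹
  = 1.210 × 10⁴⁴ N

1.210 × 10⁴⁴ N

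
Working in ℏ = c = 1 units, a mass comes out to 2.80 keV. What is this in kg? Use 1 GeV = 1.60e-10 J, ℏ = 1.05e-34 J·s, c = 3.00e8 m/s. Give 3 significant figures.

4.98e-33 kg

Mass is [E]/c²; divide by c².
1 GeV → 1/c² × (1 GeV in J) = 1.78e-27 kg.
Convert the energy scale: 2.80 keV = 2.80e-6 GeV.
Result: 2.80e-6 × 1.78e-27 = 4.98e-33 kg.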